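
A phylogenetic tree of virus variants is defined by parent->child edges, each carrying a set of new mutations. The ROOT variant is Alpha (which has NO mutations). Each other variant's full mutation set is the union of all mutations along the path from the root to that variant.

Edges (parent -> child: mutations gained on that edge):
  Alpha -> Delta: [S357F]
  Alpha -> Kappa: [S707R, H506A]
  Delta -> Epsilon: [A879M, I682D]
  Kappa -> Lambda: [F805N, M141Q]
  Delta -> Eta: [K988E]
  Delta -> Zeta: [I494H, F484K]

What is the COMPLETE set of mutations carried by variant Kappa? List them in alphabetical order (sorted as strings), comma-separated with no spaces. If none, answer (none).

Answer: H506A,S707R

Derivation:
At Alpha: gained [] -> total []
At Kappa: gained ['S707R', 'H506A'] -> total ['H506A', 'S707R']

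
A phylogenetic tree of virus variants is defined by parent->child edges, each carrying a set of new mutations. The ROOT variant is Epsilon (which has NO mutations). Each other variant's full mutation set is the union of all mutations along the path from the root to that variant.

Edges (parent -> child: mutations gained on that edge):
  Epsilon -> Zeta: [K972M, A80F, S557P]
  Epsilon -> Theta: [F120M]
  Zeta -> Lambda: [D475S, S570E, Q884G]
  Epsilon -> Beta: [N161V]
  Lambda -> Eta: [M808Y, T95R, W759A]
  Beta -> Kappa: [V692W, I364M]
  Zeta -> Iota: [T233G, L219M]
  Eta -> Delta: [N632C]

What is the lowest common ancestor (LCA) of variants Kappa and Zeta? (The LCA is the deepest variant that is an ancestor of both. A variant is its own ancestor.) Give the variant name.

Answer: Epsilon

Derivation:
Path from root to Kappa: Epsilon -> Beta -> Kappa
  ancestors of Kappa: {Epsilon, Beta, Kappa}
Path from root to Zeta: Epsilon -> Zeta
  ancestors of Zeta: {Epsilon, Zeta}
Common ancestors: {Epsilon}
Walk up from Zeta: Zeta (not in ancestors of Kappa), Epsilon (in ancestors of Kappa)
Deepest common ancestor (LCA) = Epsilon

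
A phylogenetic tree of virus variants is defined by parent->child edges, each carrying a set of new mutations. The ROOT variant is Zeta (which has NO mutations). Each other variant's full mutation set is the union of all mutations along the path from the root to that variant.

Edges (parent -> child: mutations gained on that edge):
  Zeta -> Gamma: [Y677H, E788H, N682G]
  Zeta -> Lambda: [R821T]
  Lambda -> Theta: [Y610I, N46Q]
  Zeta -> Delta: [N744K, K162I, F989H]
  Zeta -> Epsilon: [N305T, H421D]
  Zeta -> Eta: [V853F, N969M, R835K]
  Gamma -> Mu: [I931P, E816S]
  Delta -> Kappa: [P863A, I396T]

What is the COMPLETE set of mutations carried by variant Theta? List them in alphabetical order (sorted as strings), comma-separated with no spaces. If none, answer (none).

At Zeta: gained [] -> total []
At Lambda: gained ['R821T'] -> total ['R821T']
At Theta: gained ['Y610I', 'N46Q'] -> total ['N46Q', 'R821T', 'Y610I']

Answer: N46Q,R821T,Y610I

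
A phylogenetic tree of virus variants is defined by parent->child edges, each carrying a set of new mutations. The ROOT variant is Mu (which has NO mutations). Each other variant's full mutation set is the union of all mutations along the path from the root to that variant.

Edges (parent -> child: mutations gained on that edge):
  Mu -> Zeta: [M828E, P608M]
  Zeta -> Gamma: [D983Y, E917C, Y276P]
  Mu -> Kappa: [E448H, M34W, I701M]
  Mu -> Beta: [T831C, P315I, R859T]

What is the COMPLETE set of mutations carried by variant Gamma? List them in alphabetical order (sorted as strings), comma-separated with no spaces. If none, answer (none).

Answer: D983Y,E917C,M828E,P608M,Y276P

Derivation:
At Mu: gained [] -> total []
At Zeta: gained ['M828E', 'P608M'] -> total ['M828E', 'P608M']
At Gamma: gained ['D983Y', 'E917C', 'Y276P'] -> total ['D983Y', 'E917C', 'M828E', 'P608M', 'Y276P']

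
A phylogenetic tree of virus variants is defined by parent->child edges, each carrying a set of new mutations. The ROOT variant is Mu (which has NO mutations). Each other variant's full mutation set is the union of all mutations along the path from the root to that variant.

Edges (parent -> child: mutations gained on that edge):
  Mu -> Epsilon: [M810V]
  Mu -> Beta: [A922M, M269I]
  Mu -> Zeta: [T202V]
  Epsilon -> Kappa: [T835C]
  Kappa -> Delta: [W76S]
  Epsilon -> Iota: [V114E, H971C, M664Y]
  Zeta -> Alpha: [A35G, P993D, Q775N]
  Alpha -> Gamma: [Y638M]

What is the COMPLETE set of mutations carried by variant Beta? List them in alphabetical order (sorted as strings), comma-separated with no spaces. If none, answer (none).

At Mu: gained [] -> total []
At Beta: gained ['A922M', 'M269I'] -> total ['A922M', 'M269I']

Answer: A922M,M269I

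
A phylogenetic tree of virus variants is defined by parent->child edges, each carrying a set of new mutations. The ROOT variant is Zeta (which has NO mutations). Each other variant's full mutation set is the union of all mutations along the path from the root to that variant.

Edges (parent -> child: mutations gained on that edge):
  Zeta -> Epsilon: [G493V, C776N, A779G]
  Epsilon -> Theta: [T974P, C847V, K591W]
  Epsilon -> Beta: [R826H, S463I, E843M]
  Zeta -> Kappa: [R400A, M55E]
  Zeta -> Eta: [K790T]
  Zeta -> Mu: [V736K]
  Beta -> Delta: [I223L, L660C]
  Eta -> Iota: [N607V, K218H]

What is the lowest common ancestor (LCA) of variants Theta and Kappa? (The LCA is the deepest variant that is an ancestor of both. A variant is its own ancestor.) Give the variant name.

Answer: Zeta

Derivation:
Path from root to Theta: Zeta -> Epsilon -> Theta
  ancestors of Theta: {Zeta, Epsilon, Theta}
Path from root to Kappa: Zeta -> Kappa
  ancestors of Kappa: {Zeta, Kappa}
Common ancestors: {Zeta}
Walk up from Kappa: Kappa (not in ancestors of Theta), Zeta (in ancestors of Theta)
Deepest common ancestor (LCA) = Zeta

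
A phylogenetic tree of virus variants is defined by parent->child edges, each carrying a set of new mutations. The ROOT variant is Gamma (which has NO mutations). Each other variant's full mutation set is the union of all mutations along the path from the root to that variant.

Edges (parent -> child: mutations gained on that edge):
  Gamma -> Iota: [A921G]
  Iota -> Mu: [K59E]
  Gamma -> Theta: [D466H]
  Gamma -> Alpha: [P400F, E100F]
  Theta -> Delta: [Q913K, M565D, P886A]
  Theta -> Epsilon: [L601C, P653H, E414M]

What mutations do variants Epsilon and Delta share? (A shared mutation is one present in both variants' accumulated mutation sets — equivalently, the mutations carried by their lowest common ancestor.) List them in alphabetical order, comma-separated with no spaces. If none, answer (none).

Accumulating mutations along path to Epsilon:
  At Gamma: gained [] -> total []
  At Theta: gained ['D466H'] -> total ['D466H']
  At Epsilon: gained ['L601C', 'P653H', 'E414M'] -> total ['D466H', 'E414M', 'L601C', 'P653H']
Mutations(Epsilon) = ['D466H', 'E414M', 'L601C', 'P653H']
Accumulating mutations along path to Delta:
  At Gamma: gained [] -> total []
  At Theta: gained ['D466H'] -> total ['D466H']
  At Delta: gained ['Q913K', 'M565D', 'P886A'] -> total ['D466H', 'M565D', 'P886A', 'Q913K']
Mutations(Delta) = ['D466H', 'M565D', 'P886A', 'Q913K']
Intersection: ['D466H', 'E414M', 'L601C', 'P653H'] ∩ ['D466H', 'M565D', 'P886A', 'Q913K'] = ['D466H']

Answer: D466H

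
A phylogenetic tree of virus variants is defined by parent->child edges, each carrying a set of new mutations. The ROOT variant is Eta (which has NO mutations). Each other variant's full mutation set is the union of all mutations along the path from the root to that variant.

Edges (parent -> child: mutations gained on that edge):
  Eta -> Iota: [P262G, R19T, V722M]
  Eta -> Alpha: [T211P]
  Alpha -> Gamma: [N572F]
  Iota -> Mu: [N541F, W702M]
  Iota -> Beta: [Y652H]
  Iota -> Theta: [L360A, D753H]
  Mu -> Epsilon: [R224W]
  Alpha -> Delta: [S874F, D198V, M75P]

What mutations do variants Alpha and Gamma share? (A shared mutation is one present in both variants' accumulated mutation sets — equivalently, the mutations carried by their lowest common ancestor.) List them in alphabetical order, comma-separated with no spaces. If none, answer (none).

Accumulating mutations along path to Alpha:
  At Eta: gained [] -> total []
  At Alpha: gained ['T211P'] -> total ['T211P']
Mutations(Alpha) = ['T211P']
Accumulating mutations along path to Gamma:
  At Eta: gained [] -> total []
  At Alpha: gained ['T211P'] -> total ['T211P']
  At Gamma: gained ['N572F'] -> total ['N572F', 'T211P']
Mutations(Gamma) = ['N572F', 'T211P']
Intersection: ['T211P'] ∩ ['N572F', 'T211P'] = ['T211P']

Answer: T211P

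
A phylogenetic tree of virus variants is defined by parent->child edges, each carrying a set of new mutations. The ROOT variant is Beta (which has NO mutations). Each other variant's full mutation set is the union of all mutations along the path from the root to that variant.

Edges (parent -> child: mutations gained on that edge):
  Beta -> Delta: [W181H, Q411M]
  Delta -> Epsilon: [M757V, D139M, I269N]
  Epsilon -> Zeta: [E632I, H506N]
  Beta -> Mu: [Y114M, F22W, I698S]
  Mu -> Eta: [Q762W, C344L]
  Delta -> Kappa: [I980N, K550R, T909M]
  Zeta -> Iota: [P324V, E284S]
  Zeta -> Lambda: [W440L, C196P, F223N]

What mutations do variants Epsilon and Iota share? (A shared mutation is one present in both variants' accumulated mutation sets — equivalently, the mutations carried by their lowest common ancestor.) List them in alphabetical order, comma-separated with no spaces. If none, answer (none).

Accumulating mutations along path to Epsilon:
  At Beta: gained [] -> total []
  At Delta: gained ['W181H', 'Q411M'] -> total ['Q411M', 'W181H']
  At Epsilon: gained ['M757V', 'D139M', 'I269N'] -> total ['D139M', 'I269N', 'M757V', 'Q411M', 'W181H']
Mutations(Epsilon) = ['D139M', 'I269N', 'M757V', 'Q411M', 'W181H']
Accumulating mutations along path to Iota:
  At Beta: gained [] -> total []
  At Delta: gained ['W181H', 'Q411M'] -> total ['Q411M', 'W181H']
  At Epsilon: gained ['M757V', 'D139M', 'I269N'] -> total ['D139M', 'I269N', 'M757V', 'Q411M', 'W181H']
  At Zeta: gained ['E632I', 'H506N'] -> total ['D139M', 'E632I', 'H506N', 'I269N', 'M757V', 'Q411M', 'W181H']
  At Iota: gained ['P324V', 'E284S'] -> total ['D139M', 'E284S', 'E632I', 'H506N', 'I269N', 'M757V', 'P324V', 'Q411M', 'W181H']
Mutations(Iota) = ['D139M', 'E284S', 'E632I', 'H506N', 'I269N', 'M757V', 'P324V', 'Q411M', 'W181H']
Intersection: ['D139M', 'I269N', 'M757V', 'Q411M', 'W181H'] ∩ ['D139M', 'E284S', 'E632I', 'H506N', 'I269N', 'M757V', 'P324V', 'Q411M', 'W181H'] = ['D139M', 'I269N', 'M757V', 'Q411M', 'W181H']

Answer: D139M,I269N,M757V,Q411M,W181H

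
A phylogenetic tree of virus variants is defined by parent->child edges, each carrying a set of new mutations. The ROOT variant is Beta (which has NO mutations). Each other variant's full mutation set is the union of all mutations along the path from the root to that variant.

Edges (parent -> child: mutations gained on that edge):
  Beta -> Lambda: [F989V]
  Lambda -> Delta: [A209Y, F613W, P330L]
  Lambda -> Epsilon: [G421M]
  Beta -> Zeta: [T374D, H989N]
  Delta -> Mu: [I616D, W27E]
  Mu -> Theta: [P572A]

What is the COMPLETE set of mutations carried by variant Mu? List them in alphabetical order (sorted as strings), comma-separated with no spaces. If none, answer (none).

At Beta: gained [] -> total []
At Lambda: gained ['F989V'] -> total ['F989V']
At Delta: gained ['A209Y', 'F613W', 'P330L'] -> total ['A209Y', 'F613W', 'F989V', 'P330L']
At Mu: gained ['I616D', 'W27E'] -> total ['A209Y', 'F613W', 'F989V', 'I616D', 'P330L', 'W27E']

Answer: A209Y,F613W,F989V,I616D,P330L,W27E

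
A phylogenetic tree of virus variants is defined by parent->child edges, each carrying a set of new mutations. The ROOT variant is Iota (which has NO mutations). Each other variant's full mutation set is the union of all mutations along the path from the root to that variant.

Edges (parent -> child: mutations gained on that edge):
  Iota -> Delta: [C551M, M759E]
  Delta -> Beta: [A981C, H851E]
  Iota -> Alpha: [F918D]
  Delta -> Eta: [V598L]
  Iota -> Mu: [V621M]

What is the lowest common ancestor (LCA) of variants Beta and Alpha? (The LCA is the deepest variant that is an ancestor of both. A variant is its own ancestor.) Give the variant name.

Answer: Iota

Derivation:
Path from root to Beta: Iota -> Delta -> Beta
  ancestors of Beta: {Iota, Delta, Beta}
Path from root to Alpha: Iota -> Alpha
  ancestors of Alpha: {Iota, Alpha}
Common ancestors: {Iota}
Walk up from Alpha: Alpha (not in ancestors of Beta), Iota (in ancestors of Beta)
Deepest common ancestor (LCA) = Iota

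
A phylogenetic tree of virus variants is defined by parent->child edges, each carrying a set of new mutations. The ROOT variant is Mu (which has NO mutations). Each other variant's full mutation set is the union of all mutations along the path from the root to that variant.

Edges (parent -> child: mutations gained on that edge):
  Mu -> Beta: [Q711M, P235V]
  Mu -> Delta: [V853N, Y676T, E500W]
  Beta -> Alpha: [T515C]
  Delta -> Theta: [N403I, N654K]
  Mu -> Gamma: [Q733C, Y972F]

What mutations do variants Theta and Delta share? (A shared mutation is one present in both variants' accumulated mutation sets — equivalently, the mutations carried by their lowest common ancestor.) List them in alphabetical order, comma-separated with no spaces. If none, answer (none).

Accumulating mutations along path to Theta:
  At Mu: gained [] -> total []
  At Delta: gained ['V853N', 'Y676T', 'E500W'] -> total ['E500W', 'V853N', 'Y676T']
  At Theta: gained ['N403I', 'N654K'] -> total ['E500W', 'N403I', 'N654K', 'V853N', 'Y676T']
Mutations(Theta) = ['E500W', 'N403I', 'N654K', 'V853N', 'Y676T']
Accumulating mutations along path to Delta:
  At Mu: gained [] -> total []
  At Delta: gained ['V853N', 'Y676T', 'E500W'] -> total ['E500W', 'V853N', 'Y676T']
Mutations(Delta) = ['E500W', 'V853N', 'Y676T']
Intersection: ['E500W', 'N403I', 'N654K', 'V853N', 'Y676T'] ∩ ['E500W', 'V853N', 'Y676T'] = ['E500W', 'V853N', 'Y676T']

Answer: E500W,V853N,Y676T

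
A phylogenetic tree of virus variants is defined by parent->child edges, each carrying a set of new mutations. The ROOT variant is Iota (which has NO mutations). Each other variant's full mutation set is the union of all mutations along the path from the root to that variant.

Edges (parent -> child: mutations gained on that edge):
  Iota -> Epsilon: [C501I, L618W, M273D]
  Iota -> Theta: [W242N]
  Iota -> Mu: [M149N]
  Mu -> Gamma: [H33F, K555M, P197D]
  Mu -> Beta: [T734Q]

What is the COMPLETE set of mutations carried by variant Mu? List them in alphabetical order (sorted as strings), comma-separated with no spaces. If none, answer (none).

At Iota: gained [] -> total []
At Mu: gained ['M149N'] -> total ['M149N']

Answer: M149N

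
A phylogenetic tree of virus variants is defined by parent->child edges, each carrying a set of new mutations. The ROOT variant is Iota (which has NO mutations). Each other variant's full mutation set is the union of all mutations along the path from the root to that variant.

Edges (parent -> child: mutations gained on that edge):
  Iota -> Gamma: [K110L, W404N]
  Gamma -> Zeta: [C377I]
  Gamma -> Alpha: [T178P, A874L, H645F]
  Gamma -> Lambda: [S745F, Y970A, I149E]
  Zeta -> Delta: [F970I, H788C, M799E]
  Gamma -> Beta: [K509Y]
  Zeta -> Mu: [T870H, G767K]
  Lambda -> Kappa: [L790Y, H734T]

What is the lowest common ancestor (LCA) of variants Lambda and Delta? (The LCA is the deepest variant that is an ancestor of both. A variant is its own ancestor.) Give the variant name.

Path from root to Lambda: Iota -> Gamma -> Lambda
  ancestors of Lambda: {Iota, Gamma, Lambda}
Path from root to Delta: Iota -> Gamma -> Zeta -> Delta
  ancestors of Delta: {Iota, Gamma, Zeta, Delta}
Common ancestors: {Iota, Gamma}
Walk up from Delta: Delta (not in ancestors of Lambda), Zeta (not in ancestors of Lambda), Gamma (in ancestors of Lambda), Iota (in ancestors of Lambda)
Deepest common ancestor (LCA) = Gamma

Answer: Gamma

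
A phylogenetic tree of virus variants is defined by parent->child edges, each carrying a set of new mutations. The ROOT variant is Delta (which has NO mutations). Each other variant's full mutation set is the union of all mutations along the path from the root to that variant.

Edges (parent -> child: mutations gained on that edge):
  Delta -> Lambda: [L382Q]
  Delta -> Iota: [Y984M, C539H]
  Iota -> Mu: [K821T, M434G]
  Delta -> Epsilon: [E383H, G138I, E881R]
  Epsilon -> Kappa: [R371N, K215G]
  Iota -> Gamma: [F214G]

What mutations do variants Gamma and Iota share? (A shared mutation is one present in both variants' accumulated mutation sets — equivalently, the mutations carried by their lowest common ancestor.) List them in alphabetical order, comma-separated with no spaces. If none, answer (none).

Accumulating mutations along path to Gamma:
  At Delta: gained [] -> total []
  At Iota: gained ['Y984M', 'C539H'] -> total ['C539H', 'Y984M']
  At Gamma: gained ['F214G'] -> total ['C539H', 'F214G', 'Y984M']
Mutations(Gamma) = ['C539H', 'F214G', 'Y984M']
Accumulating mutations along path to Iota:
  At Delta: gained [] -> total []
  At Iota: gained ['Y984M', 'C539H'] -> total ['C539H', 'Y984M']
Mutations(Iota) = ['C539H', 'Y984M']
Intersection: ['C539H', 'F214G', 'Y984M'] ∩ ['C539H', 'Y984M'] = ['C539H', 'Y984M']

Answer: C539H,Y984M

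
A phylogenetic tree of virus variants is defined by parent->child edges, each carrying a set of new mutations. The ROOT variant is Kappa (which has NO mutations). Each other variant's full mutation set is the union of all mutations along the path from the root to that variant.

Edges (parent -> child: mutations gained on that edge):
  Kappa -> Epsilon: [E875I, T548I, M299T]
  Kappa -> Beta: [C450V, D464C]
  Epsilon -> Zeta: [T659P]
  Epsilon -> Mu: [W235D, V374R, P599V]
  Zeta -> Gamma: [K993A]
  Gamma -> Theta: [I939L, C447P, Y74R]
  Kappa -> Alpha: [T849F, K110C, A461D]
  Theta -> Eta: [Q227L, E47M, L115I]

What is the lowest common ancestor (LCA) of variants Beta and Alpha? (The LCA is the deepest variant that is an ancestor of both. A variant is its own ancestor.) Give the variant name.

Path from root to Beta: Kappa -> Beta
  ancestors of Beta: {Kappa, Beta}
Path from root to Alpha: Kappa -> Alpha
  ancestors of Alpha: {Kappa, Alpha}
Common ancestors: {Kappa}
Walk up from Alpha: Alpha (not in ancestors of Beta), Kappa (in ancestors of Beta)
Deepest common ancestor (LCA) = Kappa

Answer: Kappa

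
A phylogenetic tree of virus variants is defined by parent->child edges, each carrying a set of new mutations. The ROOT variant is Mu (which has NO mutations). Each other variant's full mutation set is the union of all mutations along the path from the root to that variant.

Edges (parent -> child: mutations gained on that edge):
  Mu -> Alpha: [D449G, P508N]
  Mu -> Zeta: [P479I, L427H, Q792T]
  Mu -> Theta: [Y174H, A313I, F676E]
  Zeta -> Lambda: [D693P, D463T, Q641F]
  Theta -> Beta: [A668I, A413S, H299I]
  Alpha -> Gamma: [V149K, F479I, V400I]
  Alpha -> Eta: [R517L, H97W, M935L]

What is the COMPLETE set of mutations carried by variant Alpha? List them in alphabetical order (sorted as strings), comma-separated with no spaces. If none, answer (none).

At Mu: gained [] -> total []
At Alpha: gained ['D449G', 'P508N'] -> total ['D449G', 'P508N']

Answer: D449G,P508N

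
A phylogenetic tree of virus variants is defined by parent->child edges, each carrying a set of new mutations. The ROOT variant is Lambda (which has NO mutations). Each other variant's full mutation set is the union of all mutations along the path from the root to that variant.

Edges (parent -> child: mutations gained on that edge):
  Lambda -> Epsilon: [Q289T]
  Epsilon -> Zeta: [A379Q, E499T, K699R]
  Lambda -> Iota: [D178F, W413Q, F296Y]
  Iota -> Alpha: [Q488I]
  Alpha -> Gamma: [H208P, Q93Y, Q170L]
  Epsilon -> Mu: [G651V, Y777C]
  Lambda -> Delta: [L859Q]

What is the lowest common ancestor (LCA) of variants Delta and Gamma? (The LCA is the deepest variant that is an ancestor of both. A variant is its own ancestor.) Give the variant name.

Path from root to Delta: Lambda -> Delta
  ancestors of Delta: {Lambda, Delta}
Path from root to Gamma: Lambda -> Iota -> Alpha -> Gamma
  ancestors of Gamma: {Lambda, Iota, Alpha, Gamma}
Common ancestors: {Lambda}
Walk up from Gamma: Gamma (not in ancestors of Delta), Alpha (not in ancestors of Delta), Iota (not in ancestors of Delta), Lambda (in ancestors of Delta)
Deepest common ancestor (LCA) = Lambda

Answer: Lambda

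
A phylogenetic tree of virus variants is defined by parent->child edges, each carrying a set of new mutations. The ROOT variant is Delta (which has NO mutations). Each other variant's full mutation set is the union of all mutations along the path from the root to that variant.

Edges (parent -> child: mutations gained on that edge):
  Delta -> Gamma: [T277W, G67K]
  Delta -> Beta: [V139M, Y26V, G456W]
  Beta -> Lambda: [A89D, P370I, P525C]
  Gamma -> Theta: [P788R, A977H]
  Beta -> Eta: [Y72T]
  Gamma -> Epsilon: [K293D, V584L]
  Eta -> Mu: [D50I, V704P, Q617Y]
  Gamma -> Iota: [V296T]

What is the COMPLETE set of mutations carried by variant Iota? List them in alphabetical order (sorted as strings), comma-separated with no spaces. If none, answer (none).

At Delta: gained [] -> total []
At Gamma: gained ['T277W', 'G67K'] -> total ['G67K', 'T277W']
At Iota: gained ['V296T'] -> total ['G67K', 'T277W', 'V296T']

Answer: G67K,T277W,V296T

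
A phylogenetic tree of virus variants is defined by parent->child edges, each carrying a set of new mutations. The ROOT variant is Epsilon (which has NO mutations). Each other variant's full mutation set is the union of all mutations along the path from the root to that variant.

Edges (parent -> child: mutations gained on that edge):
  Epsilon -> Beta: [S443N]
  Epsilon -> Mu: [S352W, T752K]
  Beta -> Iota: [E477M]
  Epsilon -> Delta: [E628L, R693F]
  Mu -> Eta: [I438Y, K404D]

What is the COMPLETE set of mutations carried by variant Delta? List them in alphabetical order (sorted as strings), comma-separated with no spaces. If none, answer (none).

Answer: E628L,R693F

Derivation:
At Epsilon: gained [] -> total []
At Delta: gained ['E628L', 'R693F'] -> total ['E628L', 'R693F']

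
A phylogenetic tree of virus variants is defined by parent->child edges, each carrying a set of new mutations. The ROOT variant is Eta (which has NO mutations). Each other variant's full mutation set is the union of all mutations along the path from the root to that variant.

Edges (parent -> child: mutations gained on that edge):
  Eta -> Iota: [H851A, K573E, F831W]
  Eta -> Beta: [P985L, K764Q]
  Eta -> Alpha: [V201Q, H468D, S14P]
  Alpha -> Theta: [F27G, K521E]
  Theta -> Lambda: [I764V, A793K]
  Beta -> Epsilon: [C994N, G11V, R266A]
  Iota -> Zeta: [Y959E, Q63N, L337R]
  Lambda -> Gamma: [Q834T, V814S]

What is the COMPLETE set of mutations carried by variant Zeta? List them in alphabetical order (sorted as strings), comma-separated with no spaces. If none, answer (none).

At Eta: gained [] -> total []
At Iota: gained ['H851A', 'K573E', 'F831W'] -> total ['F831W', 'H851A', 'K573E']
At Zeta: gained ['Y959E', 'Q63N', 'L337R'] -> total ['F831W', 'H851A', 'K573E', 'L337R', 'Q63N', 'Y959E']

Answer: F831W,H851A,K573E,L337R,Q63N,Y959E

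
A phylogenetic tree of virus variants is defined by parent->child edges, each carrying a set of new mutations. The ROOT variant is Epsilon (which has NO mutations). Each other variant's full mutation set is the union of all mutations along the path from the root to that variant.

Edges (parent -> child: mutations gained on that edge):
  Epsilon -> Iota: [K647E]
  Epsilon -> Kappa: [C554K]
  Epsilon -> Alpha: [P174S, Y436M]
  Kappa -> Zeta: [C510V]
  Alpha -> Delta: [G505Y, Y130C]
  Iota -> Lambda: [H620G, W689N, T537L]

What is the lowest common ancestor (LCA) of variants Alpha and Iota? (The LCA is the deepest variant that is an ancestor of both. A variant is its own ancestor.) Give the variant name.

Path from root to Alpha: Epsilon -> Alpha
  ancestors of Alpha: {Epsilon, Alpha}
Path from root to Iota: Epsilon -> Iota
  ancestors of Iota: {Epsilon, Iota}
Common ancestors: {Epsilon}
Walk up from Iota: Iota (not in ancestors of Alpha), Epsilon (in ancestors of Alpha)
Deepest common ancestor (LCA) = Epsilon

Answer: Epsilon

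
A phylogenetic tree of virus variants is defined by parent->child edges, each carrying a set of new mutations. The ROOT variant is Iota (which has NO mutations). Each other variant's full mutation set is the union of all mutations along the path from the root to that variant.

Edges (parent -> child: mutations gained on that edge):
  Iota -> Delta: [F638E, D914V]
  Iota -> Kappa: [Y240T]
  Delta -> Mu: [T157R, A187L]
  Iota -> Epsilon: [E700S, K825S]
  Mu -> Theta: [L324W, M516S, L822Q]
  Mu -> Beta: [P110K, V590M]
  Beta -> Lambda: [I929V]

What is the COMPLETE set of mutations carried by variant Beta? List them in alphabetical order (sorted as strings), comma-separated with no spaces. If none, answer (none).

At Iota: gained [] -> total []
At Delta: gained ['F638E', 'D914V'] -> total ['D914V', 'F638E']
At Mu: gained ['T157R', 'A187L'] -> total ['A187L', 'D914V', 'F638E', 'T157R']
At Beta: gained ['P110K', 'V590M'] -> total ['A187L', 'D914V', 'F638E', 'P110K', 'T157R', 'V590M']

Answer: A187L,D914V,F638E,P110K,T157R,V590M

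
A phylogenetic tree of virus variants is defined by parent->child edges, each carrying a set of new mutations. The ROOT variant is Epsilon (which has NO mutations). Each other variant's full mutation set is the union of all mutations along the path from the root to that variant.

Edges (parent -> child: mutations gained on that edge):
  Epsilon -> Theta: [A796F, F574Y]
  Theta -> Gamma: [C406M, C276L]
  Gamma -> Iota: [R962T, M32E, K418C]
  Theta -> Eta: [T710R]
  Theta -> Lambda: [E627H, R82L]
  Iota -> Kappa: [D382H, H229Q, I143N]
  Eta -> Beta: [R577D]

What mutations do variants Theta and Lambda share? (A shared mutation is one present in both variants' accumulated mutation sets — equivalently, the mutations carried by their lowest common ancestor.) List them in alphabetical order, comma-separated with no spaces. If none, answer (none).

Answer: A796F,F574Y

Derivation:
Accumulating mutations along path to Theta:
  At Epsilon: gained [] -> total []
  At Theta: gained ['A796F', 'F574Y'] -> total ['A796F', 'F574Y']
Mutations(Theta) = ['A796F', 'F574Y']
Accumulating mutations along path to Lambda:
  At Epsilon: gained [] -> total []
  At Theta: gained ['A796F', 'F574Y'] -> total ['A796F', 'F574Y']
  At Lambda: gained ['E627H', 'R82L'] -> total ['A796F', 'E627H', 'F574Y', 'R82L']
Mutations(Lambda) = ['A796F', 'E627H', 'F574Y', 'R82L']
Intersection: ['A796F', 'F574Y'] ∩ ['A796F', 'E627H', 'F574Y', 'R82L'] = ['A796F', 'F574Y']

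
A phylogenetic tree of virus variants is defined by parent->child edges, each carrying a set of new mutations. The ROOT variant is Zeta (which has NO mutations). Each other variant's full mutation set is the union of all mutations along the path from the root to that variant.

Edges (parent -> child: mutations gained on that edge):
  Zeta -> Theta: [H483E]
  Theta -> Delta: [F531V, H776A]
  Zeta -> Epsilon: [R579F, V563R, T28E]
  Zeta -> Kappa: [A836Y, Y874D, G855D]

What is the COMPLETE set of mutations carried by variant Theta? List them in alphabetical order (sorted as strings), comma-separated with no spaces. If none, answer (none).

Answer: H483E

Derivation:
At Zeta: gained [] -> total []
At Theta: gained ['H483E'] -> total ['H483E']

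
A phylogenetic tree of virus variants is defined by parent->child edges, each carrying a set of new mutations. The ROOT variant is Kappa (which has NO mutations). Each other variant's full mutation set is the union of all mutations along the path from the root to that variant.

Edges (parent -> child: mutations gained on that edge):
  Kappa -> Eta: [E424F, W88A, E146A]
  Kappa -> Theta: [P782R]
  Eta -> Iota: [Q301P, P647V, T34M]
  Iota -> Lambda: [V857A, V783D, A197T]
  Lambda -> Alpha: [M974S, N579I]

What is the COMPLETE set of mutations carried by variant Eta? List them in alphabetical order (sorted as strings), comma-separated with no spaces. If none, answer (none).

At Kappa: gained [] -> total []
At Eta: gained ['E424F', 'W88A', 'E146A'] -> total ['E146A', 'E424F', 'W88A']

Answer: E146A,E424F,W88A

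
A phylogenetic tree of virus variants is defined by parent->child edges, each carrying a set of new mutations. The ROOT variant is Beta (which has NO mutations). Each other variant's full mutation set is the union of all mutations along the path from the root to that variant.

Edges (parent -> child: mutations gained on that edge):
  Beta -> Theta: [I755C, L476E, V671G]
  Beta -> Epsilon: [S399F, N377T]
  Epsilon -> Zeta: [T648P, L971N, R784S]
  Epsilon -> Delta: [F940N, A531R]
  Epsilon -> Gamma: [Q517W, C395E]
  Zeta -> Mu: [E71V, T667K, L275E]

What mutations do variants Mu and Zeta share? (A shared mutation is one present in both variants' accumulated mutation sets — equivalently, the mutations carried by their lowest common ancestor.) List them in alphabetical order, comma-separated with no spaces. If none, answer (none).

Answer: L971N,N377T,R784S,S399F,T648P

Derivation:
Accumulating mutations along path to Mu:
  At Beta: gained [] -> total []
  At Epsilon: gained ['S399F', 'N377T'] -> total ['N377T', 'S399F']
  At Zeta: gained ['T648P', 'L971N', 'R784S'] -> total ['L971N', 'N377T', 'R784S', 'S399F', 'T648P']
  At Mu: gained ['E71V', 'T667K', 'L275E'] -> total ['E71V', 'L275E', 'L971N', 'N377T', 'R784S', 'S399F', 'T648P', 'T667K']
Mutations(Mu) = ['E71V', 'L275E', 'L971N', 'N377T', 'R784S', 'S399F', 'T648P', 'T667K']
Accumulating mutations along path to Zeta:
  At Beta: gained [] -> total []
  At Epsilon: gained ['S399F', 'N377T'] -> total ['N377T', 'S399F']
  At Zeta: gained ['T648P', 'L971N', 'R784S'] -> total ['L971N', 'N377T', 'R784S', 'S399F', 'T648P']
Mutations(Zeta) = ['L971N', 'N377T', 'R784S', 'S399F', 'T648P']
Intersection: ['E71V', 'L275E', 'L971N', 'N377T', 'R784S', 'S399F', 'T648P', 'T667K'] ∩ ['L971N', 'N377T', 'R784S', 'S399F', 'T648P'] = ['L971N', 'N377T', 'R784S', 'S399F', 'T648P']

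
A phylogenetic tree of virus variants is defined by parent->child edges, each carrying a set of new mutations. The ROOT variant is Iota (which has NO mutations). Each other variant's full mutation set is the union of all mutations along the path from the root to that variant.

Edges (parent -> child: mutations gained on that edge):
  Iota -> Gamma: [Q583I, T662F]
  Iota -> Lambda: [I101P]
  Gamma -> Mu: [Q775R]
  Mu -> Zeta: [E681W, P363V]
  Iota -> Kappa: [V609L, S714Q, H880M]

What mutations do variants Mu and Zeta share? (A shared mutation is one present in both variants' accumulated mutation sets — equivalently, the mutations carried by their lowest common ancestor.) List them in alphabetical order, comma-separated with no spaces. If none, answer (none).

Accumulating mutations along path to Mu:
  At Iota: gained [] -> total []
  At Gamma: gained ['Q583I', 'T662F'] -> total ['Q583I', 'T662F']
  At Mu: gained ['Q775R'] -> total ['Q583I', 'Q775R', 'T662F']
Mutations(Mu) = ['Q583I', 'Q775R', 'T662F']
Accumulating mutations along path to Zeta:
  At Iota: gained [] -> total []
  At Gamma: gained ['Q583I', 'T662F'] -> total ['Q583I', 'T662F']
  At Mu: gained ['Q775R'] -> total ['Q583I', 'Q775R', 'T662F']
  At Zeta: gained ['E681W', 'P363V'] -> total ['E681W', 'P363V', 'Q583I', 'Q775R', 'T662F']
Mutations(Zeta) = ['E681W', 'P363V', 'Q583I', 'Q775R', 'T662F']
Intersection: ['Q583I', 'Q775R', 'T662F'] ∩ ['E681W', 'P363V', 'Q583I', 'Q775R', 'T662F'] = ['Q583I', 'Q775R', 'T662F']

Answer: Q583I,Q775R,T662F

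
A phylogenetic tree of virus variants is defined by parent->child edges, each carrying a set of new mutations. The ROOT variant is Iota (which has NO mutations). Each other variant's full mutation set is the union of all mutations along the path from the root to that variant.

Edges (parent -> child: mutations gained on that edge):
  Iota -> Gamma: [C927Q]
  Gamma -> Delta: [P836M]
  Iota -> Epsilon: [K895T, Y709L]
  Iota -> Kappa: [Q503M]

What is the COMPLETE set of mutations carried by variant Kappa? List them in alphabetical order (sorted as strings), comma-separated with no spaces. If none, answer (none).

Answer: Q503M

Derivation:
At Iota: gained [] -> total []
At Kappa: gained ['Q503M'] -> total ['Q503M']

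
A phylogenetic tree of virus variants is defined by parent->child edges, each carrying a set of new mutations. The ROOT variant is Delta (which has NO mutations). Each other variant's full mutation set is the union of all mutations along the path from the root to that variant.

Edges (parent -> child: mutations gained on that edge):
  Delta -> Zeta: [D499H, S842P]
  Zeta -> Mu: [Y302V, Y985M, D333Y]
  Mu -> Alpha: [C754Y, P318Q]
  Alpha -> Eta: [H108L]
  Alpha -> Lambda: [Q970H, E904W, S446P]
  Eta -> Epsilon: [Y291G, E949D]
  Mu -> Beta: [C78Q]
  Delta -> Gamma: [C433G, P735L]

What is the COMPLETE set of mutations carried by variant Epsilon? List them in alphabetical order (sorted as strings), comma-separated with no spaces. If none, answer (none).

At Delta: gained [] -> total []
At Zeta: gained ['D499H', 'S842P'] -> total ['D499H', 'S842P']
At Mu: gained ['Y302V', 'Y985M', 'D333Y'] -> total ['D333Y', 'D499H', 'S842P', 'Y302V', 'Y985M']
At Alpha: gained ['C754Y', 'P318Q'] -> total ['C754Y', 'D333Y', 'D499H', 'P318Q', 'S842P', 'Y302V', 'Y985M']
At Eta: gained ['H108L'] -> total ['C754Y', 'D333Y', 'D499H', 'H108L', 'P318Q', 'S842P', 'Y302V', 'Y985M']
At Epsilon: gained ['Y291G', 'E949D'] -> total ['C754Y', 'D333Y', 'D499H', 'E949D', 'H108L', 'P318Q', 'S842P', 'Y291G', 'Y302V', 'Y985M']

Answer: C754Y,D333Y,D499H,E949D,H108L,P318Q,S842P,Y291G,Y302V,Y985M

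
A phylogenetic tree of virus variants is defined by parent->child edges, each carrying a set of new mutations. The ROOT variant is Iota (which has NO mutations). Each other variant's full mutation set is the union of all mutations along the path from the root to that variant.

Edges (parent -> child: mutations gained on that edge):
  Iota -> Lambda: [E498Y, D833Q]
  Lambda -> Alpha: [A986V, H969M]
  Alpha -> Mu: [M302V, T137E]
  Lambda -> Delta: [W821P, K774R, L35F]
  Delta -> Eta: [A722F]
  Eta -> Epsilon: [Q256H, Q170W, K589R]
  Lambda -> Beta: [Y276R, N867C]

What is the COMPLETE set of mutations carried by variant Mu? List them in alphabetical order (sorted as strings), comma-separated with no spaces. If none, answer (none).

Answer: A986V,D833Q,E498Y,H969M,M302V,T137E

Derivation:
At Iota: gained [] -> total []
At Lambda: gained ['E498Y', 'D833Q'] -> total ['D833Q', 'E498Y']
At Alpha: gained ['A986V', 'H969M'] -> total ['A986V', 'D833Q', 'E498Y', 'H969M']
At Mu: gained ['M302V', 'T137E'] -> total ['A986V', 'D833Q', 'E498Y', 'H969M', 'M302V', 'T137E']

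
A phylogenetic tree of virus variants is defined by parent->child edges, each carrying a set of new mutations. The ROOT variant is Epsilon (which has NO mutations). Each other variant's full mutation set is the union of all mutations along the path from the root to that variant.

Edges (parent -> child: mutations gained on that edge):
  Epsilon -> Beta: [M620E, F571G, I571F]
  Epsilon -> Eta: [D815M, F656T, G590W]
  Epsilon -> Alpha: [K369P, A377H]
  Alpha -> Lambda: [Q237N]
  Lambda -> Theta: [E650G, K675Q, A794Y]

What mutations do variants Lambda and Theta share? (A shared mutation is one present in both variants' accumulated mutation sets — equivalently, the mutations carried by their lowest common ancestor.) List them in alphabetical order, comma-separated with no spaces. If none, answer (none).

Answer: A377H,K369P,Q237N

Derivation:
Accumulating mutations along path to Lambda:
  At Epsilon: gained [] -> total []
  At Alpha: gained ['K369P', 'A377H'] -> total ['A377H', 'K369P']
  At Lambda: gained ['Q237N'] -> total ['A377H', 'K369P', 'Q237N']
Mutations(Lambda) = ['A377H', 'K369P', 'Q237N']
Accumulating mutations along path to Theta:
  At Epsilon: gained [] -> total []
  At Alpha: gained ['K369P', 'A377H'] -> total ['A377H', 'K369P']
  At Lambda: gained ['Q237N'] -> total ['A377H', 'K369P', 'Q237N']
  At Theta: gained ['E650G', 'K675Q', 'A794Y'] -> total ['A377H', 'A794Y', 'E650G', 'K369P', 'K675Q', 'Q237N']
Mutations(Theta) = ['A377H', 'A794Y', 'E650G', 'K369P', 'K675Q', 'Q237N']
Intersection: ['A377H', 'K369P', 'Q237N'] ∩ ['A377H', 'A794Y', 'E650G', 'K369P', 'K675Q', 'Q237N'] = ['A377H', 'K369P', 'Q237N']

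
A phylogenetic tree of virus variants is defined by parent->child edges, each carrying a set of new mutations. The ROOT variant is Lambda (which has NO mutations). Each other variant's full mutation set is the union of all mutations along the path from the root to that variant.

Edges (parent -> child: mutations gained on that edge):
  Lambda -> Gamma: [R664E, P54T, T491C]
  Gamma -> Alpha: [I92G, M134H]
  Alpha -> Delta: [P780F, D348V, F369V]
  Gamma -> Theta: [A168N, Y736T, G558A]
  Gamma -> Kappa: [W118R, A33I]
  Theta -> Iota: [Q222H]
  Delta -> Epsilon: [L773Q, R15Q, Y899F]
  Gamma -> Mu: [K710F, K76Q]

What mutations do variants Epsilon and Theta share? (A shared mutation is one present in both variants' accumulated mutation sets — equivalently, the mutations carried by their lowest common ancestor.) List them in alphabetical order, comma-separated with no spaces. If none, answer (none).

Answer: P54T,R664E,T491C

Derivation:
Accumulating mutations along path to Epsilon:
  At Lambda: gained [] -> total []
  At Gamma: gained ['R664E', 'P54T', 'T491C'] -> total ['P54T', 'R664E', 'T491C']
  At Alpha: gained ['I92G', 'M134H'] -> total ['I92G', 'M134H', 'P54T', 'R664E', 'T491C']
  At Delta: gained ['P780F', 'D348V', 'F369V'] -> total ['D348V', 'F369V', 'I92G', 'M134H', 'P54T', 'P780F', 'R664E', 'T491C']
  At Epsilon: gained ['L773Q', 'R15Q', 'Y899F'] -> total ['D348V', 'F369V', 'I92G', 'L773Q', 'M134H', 'P54T', 'P780F', 'R15Q', 'R664E', 'T491C', 'Y899F']
Mutations(Epsilon) = ['D348V', 'F369V', 'I92G', 'L773Q', 'M134H', 'P54T', 'P780F', 'R15Q', 'R664E', 'T491C', 'Y899F']
Accumulating mutations along path to Theta:
  At Lambda: gained [] -> total []
  At Gamma: gained ['R664E', 'P54T', 'T491C'] -> total ['P54T', 'R664E', 'T491C']
  At Theta: gained ['A168N', 'Y736T', 'G558A'] -> total ['A168N', 'G558A', 'P54T', 'R664E', 'T491C', 'Y736T']
Mutations(Theta) = ['A168N', 'G558A', 'P54T', 'R664E', 'T491C', 'Y736T']
Intersection: ['D348V', 'F369V', 'I92G', 'L773Q', 'M134H', 'P54T', 'P780F', 'R15Q', 'R664E', 'T491C', 'Y899F'] ∩ ['A168N', 'G558A', 'P54T', 'R664E', 'T491C', 'Y736T'] = ['P54T', 'R664E', 'T491C']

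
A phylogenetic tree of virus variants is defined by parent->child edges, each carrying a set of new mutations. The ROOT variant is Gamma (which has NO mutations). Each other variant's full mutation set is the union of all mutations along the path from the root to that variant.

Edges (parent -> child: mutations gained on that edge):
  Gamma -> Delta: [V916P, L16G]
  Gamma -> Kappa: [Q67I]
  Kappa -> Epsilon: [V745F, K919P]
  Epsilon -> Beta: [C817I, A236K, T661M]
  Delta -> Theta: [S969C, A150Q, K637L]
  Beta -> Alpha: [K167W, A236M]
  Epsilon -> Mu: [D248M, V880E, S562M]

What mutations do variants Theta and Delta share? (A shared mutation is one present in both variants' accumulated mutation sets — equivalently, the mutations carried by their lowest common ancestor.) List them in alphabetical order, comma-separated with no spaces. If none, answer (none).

Accumulating mutations along path to Theta:
  At Gamma: gained [] -> total []
  At Delta: gained ['V916P', 'L16G'] -> total ['L16G', 'V916P']
  At Theta: gained ['S969C', 'A150Q', 'K637L'] -> total ['A150Q', 'K637L', 'L16G', 'S969C', 'V916P']
Mutations(Theta) = ['A150Q', 'K637L', 'L16G', 'S969C', 'V916P']
Accumulating mutations along path to Delta:
  At Gamma: gained [] -> total []
  At Delta: gained ['V916P', 'L16G'] -> total ['L16G', 'V916P']
Mutations(Delta) = ['L16G', 'V916P']
Intersection: ['A150Q', 'K637L', 'L16G', 'S969C', 'V916P'] ∩ ['L16G', 'V916P'] = ['L16G', 'V916P']

Answer: L16G,V916P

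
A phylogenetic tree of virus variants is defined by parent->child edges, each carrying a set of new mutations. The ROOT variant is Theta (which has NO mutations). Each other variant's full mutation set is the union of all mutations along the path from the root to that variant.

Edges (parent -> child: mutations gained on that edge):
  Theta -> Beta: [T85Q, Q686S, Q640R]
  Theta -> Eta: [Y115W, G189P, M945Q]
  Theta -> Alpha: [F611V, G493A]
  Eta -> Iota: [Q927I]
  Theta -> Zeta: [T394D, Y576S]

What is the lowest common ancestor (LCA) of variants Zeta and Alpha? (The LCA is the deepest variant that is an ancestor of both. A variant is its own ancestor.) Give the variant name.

Path from root to Zeta: Theta -> Zeta
  ancestors of Zeta: {Theta, Zeta}
Path from root to Alpha: Theta -> Alpha
  ancestors of Alpha: {Theta, Alpha}
Common ancestors: {Theta}
Walk up from Alpha: Alpha (not in ancestors of Zeta), Theta (in ancestors of Zeta)
Deepest common ancestor (LCA) = Theta

Answer: Theta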